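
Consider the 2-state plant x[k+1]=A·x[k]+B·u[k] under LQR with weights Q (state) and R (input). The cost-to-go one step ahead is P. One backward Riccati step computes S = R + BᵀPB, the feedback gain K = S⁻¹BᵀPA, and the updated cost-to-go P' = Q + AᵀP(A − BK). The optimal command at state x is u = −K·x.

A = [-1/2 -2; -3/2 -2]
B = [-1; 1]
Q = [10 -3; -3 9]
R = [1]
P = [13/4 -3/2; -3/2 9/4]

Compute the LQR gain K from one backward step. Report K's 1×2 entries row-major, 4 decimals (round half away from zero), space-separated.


-0.3421 0.2105

BᵀP = [-4.7500 3.7500]
S = R + BᵀPB = [1] + [8.5000] = [9.5000]
BᵀPA = [-3.2500 2.0000]
K = S⁻¹·BᵀPA = [-0.3421 0.2105]
A−BK = [-0.8421 -1.7895; -1.1579 -2.2105]
AᵀP(A−BK) = [2.5132 4.6842; 4.6842 9.5789]
P' = Q + AᵀP(A−BK) = [12.5132 1.6842; 1.6842 18.5789]
tr(P') = 31.0921


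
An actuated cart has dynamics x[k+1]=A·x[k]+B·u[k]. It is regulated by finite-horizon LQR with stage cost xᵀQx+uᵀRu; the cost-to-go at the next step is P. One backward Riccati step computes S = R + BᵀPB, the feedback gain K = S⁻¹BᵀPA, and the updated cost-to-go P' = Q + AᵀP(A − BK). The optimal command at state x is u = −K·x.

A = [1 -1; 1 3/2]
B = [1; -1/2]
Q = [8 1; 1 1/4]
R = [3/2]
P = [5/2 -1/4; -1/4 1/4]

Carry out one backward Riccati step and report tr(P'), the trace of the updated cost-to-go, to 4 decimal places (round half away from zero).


10.7826

BᵀP = [2.6250 -0.3750]
S = R + BᵀPB = [3/2] + [2.8125] = [4.3125]
BᵀPA = [2.2500 -3.1875]
K = S⁻¹·BᵀPA = [0.5217 -0.7391]
A−BK = [0.4783 -0.2609; 1.2609 1.1304]
AᵀP(A−BK) = [1.0761 -0.5870; -0.5870 1.4565]
P' = Q + AᵀP(A−BK) = [9.0761 0.4130; 0.4130 1.7065]
tr(P') = 10.7826


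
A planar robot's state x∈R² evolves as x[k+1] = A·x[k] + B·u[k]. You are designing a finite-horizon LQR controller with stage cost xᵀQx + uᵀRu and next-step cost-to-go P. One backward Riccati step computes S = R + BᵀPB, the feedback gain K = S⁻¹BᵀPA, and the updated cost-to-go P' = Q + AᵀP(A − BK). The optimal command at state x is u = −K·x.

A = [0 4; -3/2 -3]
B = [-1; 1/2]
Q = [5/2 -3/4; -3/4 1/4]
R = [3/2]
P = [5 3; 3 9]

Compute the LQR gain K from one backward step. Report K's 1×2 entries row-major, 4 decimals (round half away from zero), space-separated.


BᵀP = [-3.5000 1.5000]
S = R + BᵀPB = [3/2] + [4.2500] = [5.7500]
BᵀPA = [-2.2500 -18.5000]
K = S⁻¹·BᵀPA = [-0.3913 -3.2174]
A−BK = [-0.3913 0.7826; -1.3043 -1.3913]
AᵀP(A−BK) = [19.3696 15.2609; 15.2609 29.4783]
P' = Q + AᵀP(A−BK) = [21.8696 14.5109; 14.5109 29.7283]
tr(P') = 51.5978

-0.3913 -3.2174


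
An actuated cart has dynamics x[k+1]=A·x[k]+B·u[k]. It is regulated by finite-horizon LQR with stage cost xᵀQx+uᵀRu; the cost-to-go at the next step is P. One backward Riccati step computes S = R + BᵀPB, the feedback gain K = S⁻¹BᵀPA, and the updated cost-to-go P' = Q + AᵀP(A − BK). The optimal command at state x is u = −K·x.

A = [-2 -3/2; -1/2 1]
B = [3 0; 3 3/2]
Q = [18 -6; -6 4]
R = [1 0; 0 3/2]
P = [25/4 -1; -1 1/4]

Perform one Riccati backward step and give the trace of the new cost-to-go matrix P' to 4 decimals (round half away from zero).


23.7926

BᵀP = [15.7500 -2.2500; -1.5000 0.3750]
S = R + BᵀPB = [1 0; 0 3/2] + [40.5000 -3.3750; -3.3750 0.5625] = [41.5000 -3.3750; -3.3750 2.0625]
BᵀPA = [-30.3750 -25.8750; 2.8125 2.6250]
K = S⁻¹·BᵀPA = [-0.7164 -0.5998; 0.1914 0.2912]
A−BK = [0.1491 0.2994; 1.3620 2.3626]
AᵀP(A−BK) = [0.7647 0.8367; 0.8367 1.0280]
P' = Q + AᵀP(A−BK) = [18.7647 -5.1633; -5.1633 5.0280]
tr(P') = 23.7926


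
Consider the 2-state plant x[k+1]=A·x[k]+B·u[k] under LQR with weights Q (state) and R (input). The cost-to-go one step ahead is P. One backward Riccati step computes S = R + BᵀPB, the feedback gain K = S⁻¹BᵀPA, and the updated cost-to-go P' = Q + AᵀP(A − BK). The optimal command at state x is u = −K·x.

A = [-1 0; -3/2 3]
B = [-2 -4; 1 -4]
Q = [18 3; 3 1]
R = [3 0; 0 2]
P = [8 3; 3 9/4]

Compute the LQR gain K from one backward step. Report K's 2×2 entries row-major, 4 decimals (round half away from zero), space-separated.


BᵀP = [-13.0000 -3.7500; -44.0000 -21.0000]
S = R + BᵀPB = [3 0; 0 2] + [22.2500 67.0000; 67.0000 260.0000] = [25.2500 67.0000; 67.0000 262.0000]
BᵀPA = [18.6250 -11.2500; 75.5000 -63.0000]
K = S⁻¹·BᵀPA = [-0.0841 0.5989; 0.3097 -0.3936]
A−BK = [0.0705 -0.3767; -0.1773 0.8267]
AᵀP(A−BK) = [0.2485 -0.5618; -0.5618 2.1902]
P' = Q + AᵀP(A−BK) = [18.2485 2.4382; 2.4382 3.1902]
tr(P') = 21.4387

-0.0841 0.5989 0.3097 -0.3936


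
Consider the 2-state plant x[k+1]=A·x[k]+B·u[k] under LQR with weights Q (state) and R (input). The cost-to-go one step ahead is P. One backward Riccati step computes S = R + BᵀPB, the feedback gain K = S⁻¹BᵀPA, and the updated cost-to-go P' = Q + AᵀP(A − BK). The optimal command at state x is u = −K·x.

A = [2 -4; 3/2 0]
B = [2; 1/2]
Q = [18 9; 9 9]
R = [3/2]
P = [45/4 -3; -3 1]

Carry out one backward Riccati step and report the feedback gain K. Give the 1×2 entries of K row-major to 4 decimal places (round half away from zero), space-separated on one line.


0.8282 -2.0613

BᵀP = [21.0000 -5.5000]
S = R + BᵀPB = [3/2] + [39.2500] = [40.7500]
BᵀPA = [33.7500 -84.0000]
K = S⁻¹·BᵀPA = [0.8282 -2.0613]
A−BK = [0.3436 0.1227; 1.0859 1.0307]
AᵀP(A−BK) = [1.2975 -2.4294; -2.4294 6.8466]
P' = Q + AᵀP(A−BK) = [19.2975 6.5706; 6.5706 15.8466]
tr(P') = 35.1442


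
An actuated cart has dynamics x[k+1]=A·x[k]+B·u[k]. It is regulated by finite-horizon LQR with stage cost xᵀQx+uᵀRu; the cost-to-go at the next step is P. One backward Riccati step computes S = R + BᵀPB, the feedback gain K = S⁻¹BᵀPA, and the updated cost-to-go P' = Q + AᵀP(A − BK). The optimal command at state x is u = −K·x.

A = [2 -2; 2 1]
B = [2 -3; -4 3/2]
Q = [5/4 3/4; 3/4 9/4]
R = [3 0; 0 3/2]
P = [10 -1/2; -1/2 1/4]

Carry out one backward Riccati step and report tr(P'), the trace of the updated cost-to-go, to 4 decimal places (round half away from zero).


BᵀP = [22.0000 -2.0000; -30.7500 1.8750]
S = R + BᵀPB = [3 0; 0 3/2] + [52.0000 -69.0000; -69.0000 95.0625] = [55.0000 -69.0000; -69.0000 96.5625]
BᵀPA = [40.0000 -46.0000; -57.7500 63.3750]
K = S⁻¹·BᵀPA = [-0.2223 -0.1255; -0.7569 0.5667]
A−BK = [0.1739 -0.0491; 2.2462 -0.3519]
AᵀP(A−BK) = [2.1807 -0.7569; -0.7569 0.5667]
P' = Q + AᵀP(A−BK) = [3.4307 -0.0069; -0.0069 2.8167]
tr(P') = 6.2474

6.2474


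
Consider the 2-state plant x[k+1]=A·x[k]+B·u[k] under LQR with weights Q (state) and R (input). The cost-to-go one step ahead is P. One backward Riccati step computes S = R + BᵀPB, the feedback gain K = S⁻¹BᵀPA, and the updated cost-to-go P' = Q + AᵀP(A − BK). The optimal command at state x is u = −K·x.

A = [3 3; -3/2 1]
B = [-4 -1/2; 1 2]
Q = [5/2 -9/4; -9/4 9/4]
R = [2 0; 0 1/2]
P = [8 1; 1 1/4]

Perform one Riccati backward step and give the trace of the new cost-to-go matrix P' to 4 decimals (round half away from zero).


7.3505

BᵀP = [-31.0000 -3.7500; -2.0000 0.0000]
S = R + BᵀPB = [2 0; 0 1/2] + [120.2500 8.0000; 8.0000 1.0000] = [122.2500 8.0000; 8.0000 1.5000]
BᵀPA = [-87.3750 -96.7500; -6.0000 -6.0000]
K = S⁻¹·BᵀPA = [-0.6958 -0.8136; -0.2890 0.3393]
A−BK = [0.0723 -0.0848; -0.2262 1.1351]
AᵀP(A−BK) = [1.0319 1.0712; 1.0712 1.5686]
P' = Q + AᵀP(A−BK) = [3.5319 -1.1788; -1.1788 3.8186]
tr(P') = 7.3505


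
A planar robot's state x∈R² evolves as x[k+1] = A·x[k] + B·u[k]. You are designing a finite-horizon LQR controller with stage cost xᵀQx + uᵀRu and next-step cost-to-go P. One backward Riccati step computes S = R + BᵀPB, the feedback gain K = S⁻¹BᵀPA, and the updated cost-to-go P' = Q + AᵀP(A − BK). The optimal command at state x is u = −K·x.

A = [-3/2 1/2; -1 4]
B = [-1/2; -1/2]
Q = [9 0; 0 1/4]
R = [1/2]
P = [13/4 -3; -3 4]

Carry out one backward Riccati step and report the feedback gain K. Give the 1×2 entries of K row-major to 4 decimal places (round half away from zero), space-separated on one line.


0.8462 -2.5385

BᵀP = [-0.1250 -0.5000]
S = R + BᵀPB = [1/2] + [0.3125] = [0.8125]
BᵀPA = [0.6875 -2.0625]
K = S⁻¹·BᵀPA = [0.8462 -2.5385]
A−BK = [-1.0769 -0.7692; -0.5769 2.7308]
AᵀP(A−BK) = [1.7308 2.8077; 2.8077 47.5769]
P' = Q + AᵀP(A−BK) = [10.7308 2.8077; 2.8077 47.8269]
tr(P') = 58.5577


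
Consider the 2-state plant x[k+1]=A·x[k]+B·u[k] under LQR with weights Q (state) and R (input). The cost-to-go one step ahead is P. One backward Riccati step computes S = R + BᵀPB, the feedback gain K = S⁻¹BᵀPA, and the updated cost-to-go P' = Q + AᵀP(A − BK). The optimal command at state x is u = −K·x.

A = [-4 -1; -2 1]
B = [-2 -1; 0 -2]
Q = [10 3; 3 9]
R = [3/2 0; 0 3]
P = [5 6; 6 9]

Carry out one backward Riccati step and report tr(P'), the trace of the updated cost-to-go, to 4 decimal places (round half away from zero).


25.8971

BᵀP = [-10.0000 -12.0000; -17.0000 -24.0000]
S = R + BᵀPB = [3/2 0; 0 3] + [20.0000 34.0000; 34.0000 65.0000] = [21.5000 34.0000; 34.0000 68.0000]
BᵀPA = [64.0000 -2.0000; 116.0000 -7.0000]
K = S⁻¹·BᵀPA = [1.3333 0.3333; 1.0392 -0.2696]
A−BK = [-0.2941 -0.6029; 0.0784 0.4608]
AᵀP(A−BK) = [6.1176 -0.0588; -0.0588 0.7794]
P' = Q + AᵀP(A−BK) = [16.1176 2.9412; 2.9412 9.7794]
tr(P') = 25.8971


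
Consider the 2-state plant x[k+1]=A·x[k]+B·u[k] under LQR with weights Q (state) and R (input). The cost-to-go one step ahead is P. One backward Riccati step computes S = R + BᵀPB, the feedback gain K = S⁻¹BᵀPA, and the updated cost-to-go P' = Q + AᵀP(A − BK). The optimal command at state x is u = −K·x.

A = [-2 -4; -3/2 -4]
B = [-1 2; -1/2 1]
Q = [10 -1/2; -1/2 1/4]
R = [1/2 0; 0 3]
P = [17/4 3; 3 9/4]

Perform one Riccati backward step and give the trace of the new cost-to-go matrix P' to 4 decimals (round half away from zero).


19.4222

BᵀP = [-5.7500 -4.1250; 11.5000 8.2500]
S = R + BᵀPB = [1/2 0; 0 3] + [7.8125 -15.6250; -15.6250 31.2500] = [8.3125 -15.6250; -15.6250 34.2500]
BᵀPA = [17.6875 39.5000; -35.3750 -79.0000]
K = S⁻¹·BᵀPA = [1.3082 2.9214; -0.4361 -0.9738]
A−BK = [0.1803 0.8690; -0.4099 -1.5655]
AᵀP(A−BK) = [1.4988 3.3790; 3.3790 7.6733]
P' = Q + AᵀP(A−BK) = [11.4988 2.8790; 2.8790 7.9233]
tr(P') = 19.4222


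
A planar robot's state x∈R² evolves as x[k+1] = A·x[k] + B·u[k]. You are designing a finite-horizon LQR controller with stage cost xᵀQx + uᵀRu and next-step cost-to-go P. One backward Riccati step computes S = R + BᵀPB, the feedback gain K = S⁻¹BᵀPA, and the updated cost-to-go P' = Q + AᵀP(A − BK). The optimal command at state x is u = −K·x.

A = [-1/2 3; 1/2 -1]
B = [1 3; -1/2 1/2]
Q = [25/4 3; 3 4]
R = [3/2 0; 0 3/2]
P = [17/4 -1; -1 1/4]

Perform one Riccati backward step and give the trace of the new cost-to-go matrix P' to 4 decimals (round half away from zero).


11.9209

BᵀP = [4.7500 -1.1250; 12.2500 -2.8750]
S = R + BᵀPB = [3/2 0; 0 3/2] + [5.3125 13.6875; 13.6875 35.3125] = [6.8125 13.6875; 13.6875 36.8125]
BᵀPA = [-2.9375 15.3750; -7.5625 39.6250]
K = S⁻¹·BᵀPA = [-0.0729 0.3724; -0.1783 0.9379]
A−BK = [0.1079 -0.1862; 0.5527 -1.2828]
AᵀP(A−BK) = [0.0623 -0.3129; -0.3129 1.6086]
P' = Q + AᵀP(A−BK) = [6.3123 2.6871; 2.6871 5.6086]
tr(P') = 11.9209


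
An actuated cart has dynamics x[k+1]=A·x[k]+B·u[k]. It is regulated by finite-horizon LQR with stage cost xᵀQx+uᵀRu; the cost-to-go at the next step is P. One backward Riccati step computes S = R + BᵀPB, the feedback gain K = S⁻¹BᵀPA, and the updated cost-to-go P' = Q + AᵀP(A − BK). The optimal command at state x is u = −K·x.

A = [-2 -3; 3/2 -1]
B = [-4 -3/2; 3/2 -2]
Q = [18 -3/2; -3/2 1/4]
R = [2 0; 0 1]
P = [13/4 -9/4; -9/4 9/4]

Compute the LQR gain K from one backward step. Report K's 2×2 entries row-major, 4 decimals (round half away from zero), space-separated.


BᵀP = [-16.3750 12.3750; -0.3750 -1.1250]
S = R + BᵀPB = [2 0; 0 1] + [84.0625 -0.1875; -0.1875 2.8125] = [86.0625 -0.1875; -0.1875 3.8125]
BᵀPA = [51.3125 36.7500; -0.9375 2.2500]
K = S⁻¹·BᵀPA = [0.5958 0.4283; -0.2166 0.6112]
A−BK = [0.0581 -0.3698; 0.1732 -0.4201]
AᵀP(A−BK) = [0.7899 0.3435; 0.3435 0.8830]
P' = Q + AᵀP(A−BK) = [18.7899 -1.1565; -1.1565 1.1330]
tr(P') = 19.9229

0.5958 0.4283 -0.2166 0.6112


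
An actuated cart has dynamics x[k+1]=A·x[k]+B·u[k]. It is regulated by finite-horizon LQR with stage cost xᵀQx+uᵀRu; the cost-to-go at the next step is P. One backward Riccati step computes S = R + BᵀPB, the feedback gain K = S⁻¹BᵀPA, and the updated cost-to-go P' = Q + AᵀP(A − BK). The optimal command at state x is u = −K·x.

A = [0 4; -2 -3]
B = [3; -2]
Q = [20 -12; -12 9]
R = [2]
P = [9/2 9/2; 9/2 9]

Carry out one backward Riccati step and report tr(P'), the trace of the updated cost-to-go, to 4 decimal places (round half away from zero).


66.1939

BᵀP = [4.5000 -4.5000]
S = R + BᵀPB = [2] + [22.5000] = [24.5000]
BᵀPA = [9.0000 31.5000]
K = S⁻¹·BᵀPA = [0.3673 1.2857]
A−BK = [-1.1020 0.1429; -1.2653 -0.4286]
AᵀP(A−BK) = [32.6939 6.4286; 6.4286 4.5000]
P' = Q + AᵀP(A−BK) = [52.6939 -5.5714; -5.5714 13.5000]
tr(P') = 66.1939


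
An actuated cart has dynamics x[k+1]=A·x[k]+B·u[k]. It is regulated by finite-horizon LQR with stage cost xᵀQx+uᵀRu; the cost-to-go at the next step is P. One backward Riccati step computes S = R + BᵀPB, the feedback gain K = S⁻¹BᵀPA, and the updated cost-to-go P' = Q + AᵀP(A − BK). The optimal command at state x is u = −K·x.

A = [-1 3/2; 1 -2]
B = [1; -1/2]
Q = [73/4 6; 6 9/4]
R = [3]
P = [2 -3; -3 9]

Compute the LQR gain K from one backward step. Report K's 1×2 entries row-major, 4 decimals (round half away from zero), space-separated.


BᵀP = [3.5000 -7.5000]
S = R + BᵀPB = [3] + [7.2500] = [10.2500]
BᵀPA = [-11.0000 20.2500]
K = S⁻¹·BᵀPA = [-1.0732 1.9756]
A−BK = [0.0732 -0.4756; 0.4634 -1.0122]
AᵀP(A−BK) = [5.1951 -9.7683; -9.7683 18.4939]
P' = Q + AᵀP(A−BK) = [23.4451 -3.7683; -3.7683 20.7439]
tr(P') = 44.1890

-1.0732 1.9756


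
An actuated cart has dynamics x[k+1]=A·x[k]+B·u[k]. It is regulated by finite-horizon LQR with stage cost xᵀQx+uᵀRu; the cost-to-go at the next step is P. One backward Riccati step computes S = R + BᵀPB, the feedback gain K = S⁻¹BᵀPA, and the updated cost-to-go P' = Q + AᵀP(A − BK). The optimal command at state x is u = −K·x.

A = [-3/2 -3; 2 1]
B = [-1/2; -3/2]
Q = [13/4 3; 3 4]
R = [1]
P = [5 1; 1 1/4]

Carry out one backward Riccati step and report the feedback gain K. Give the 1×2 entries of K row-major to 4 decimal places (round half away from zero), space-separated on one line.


BᵀP = [-4.0000 -0.8750]
S = R + BᵀPB = [1] + [3.3125] = [4.3125]
BᵀPA = [4.2500 11.1250]
K = S⁻¹·BᵀPA = [0.9855 2.5797]
A−BK = [-1.0072 -1.7101; 3.4783 4.8696]
AᵀP(A−BK) = [2.0616 4.5362; 4.5362 10.5507]
P' = Q + AᵀP(A−BK) = [5.3116 7.5362; 7.5362 14.5507]
tr(P') = 19.8623

0.9855 2.5797


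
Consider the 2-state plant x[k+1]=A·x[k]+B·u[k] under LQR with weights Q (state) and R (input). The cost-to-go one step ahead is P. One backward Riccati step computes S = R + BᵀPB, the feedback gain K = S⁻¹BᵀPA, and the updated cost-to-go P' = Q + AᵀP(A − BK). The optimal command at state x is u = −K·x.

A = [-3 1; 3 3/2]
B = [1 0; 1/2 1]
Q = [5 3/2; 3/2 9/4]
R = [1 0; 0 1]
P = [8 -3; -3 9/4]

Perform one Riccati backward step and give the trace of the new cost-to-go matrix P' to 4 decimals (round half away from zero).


BᵀP = [6.5000 -1.8750; -3.0000 2.2500]
S = R + BᵀPB = [1 0; 0 1] + [5.5625 -1.8750; -1.8750 2.2500] = [6.5625 -1.8750; -1.8750 3.2500]
BᵀPA = [-25.1250 3.6875; 15.7500 0.3750]
K = S⁻¹·BᵀPA = [-2.9263 0.7123; 3.1579 0.5263]
A−BK = [-0.0737 0.2877; 1.3053 0.6175]
AᵀP(A−BK) = [22.9895 0.2316; 0.2316 1.2386]
P' = Q + AᵀP(A−BK) = [27.9895 1.7316; 1.7316 3.4886]
tr(P') = 31.4781

31.4781


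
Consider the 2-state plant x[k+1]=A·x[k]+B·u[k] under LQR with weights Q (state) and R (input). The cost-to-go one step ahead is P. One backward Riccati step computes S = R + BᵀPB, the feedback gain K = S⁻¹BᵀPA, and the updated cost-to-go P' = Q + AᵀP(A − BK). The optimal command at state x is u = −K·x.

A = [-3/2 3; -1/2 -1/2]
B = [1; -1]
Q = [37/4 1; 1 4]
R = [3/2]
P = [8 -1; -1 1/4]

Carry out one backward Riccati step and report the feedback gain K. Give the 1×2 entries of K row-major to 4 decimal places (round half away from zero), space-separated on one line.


BᵀP = [9.0000 -1.2500]
S = R + BᵀPB = [3/2] + [10.2500] = [11.7500]
BᵀPA = [-12.8750 27.6250]
K = S⁻¹·BᵀPA = [-1.0957 2.3511]
A−BK = [-0.4043 0.6489; -1.5957 1.8511]
AᵀP(A−BK) = [2.4548 -4.9176; -4.9176 10.1144]
P' = Q + AᵀP(A−BK) = [11.7048 -3.9176; -3.9176 14.1144]
tr(P') = 25.8191

-1.0957 2.3511


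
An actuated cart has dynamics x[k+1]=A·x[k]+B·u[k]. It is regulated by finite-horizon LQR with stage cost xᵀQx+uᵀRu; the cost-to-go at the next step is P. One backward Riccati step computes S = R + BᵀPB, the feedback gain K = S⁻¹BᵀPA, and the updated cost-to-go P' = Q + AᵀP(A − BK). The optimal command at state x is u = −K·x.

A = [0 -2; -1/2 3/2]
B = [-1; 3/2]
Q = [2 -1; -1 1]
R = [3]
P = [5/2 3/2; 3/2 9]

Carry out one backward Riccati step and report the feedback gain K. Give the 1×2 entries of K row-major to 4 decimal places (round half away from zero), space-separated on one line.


BᵀP = [-0.2500 12.0000]
S = R + BᵀPB = [3] + [18.2500] = [21.2500]
BᵀPA = [-6.0000 18.5000]
K = S⁻¹·BᵀPA = [-0.2824 0.8706]
A−BK = [-0.2824 -1.1294; -0.0765 0.1941]
AᵀP(A−BK) = [0.5559 -0.0265; -0.0265 5.1441]
P' = Q + AᵀP(A−BK) = [2.5559 -1.0265; -1.0265 6.1441]
tr(P') = 8.7000

-0.2824 0.8706


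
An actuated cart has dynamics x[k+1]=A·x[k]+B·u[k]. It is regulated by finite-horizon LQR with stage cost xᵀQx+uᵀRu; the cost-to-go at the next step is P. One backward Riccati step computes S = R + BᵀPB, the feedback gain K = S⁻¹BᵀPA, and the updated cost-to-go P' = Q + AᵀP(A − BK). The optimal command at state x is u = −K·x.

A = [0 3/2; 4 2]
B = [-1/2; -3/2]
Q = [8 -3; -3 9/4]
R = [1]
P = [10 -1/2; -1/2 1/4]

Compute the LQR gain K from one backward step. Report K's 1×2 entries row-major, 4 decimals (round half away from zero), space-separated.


-0.1509 -2.0000

BᵀP = [-4.2500 -0.1250]
S = R + BᵀPB = [1] + [2.3125] = [3.3125]
BᵀPA = [-0.5000 -6.6250]
K = S⁻¹·BᵀPA = [-0.1509 -2.0000]
A−BK = [-0.0755 0.5000; 3.7736 -1.0000]
AᵀP(A−BK) = [3.9245 -2.0000; -2.0000 7.2500]
P' = Q + AᵀP(A−BK) = [11.9245 -5.0000; -5.0000 9.5000]
tr(P') = 21.4245


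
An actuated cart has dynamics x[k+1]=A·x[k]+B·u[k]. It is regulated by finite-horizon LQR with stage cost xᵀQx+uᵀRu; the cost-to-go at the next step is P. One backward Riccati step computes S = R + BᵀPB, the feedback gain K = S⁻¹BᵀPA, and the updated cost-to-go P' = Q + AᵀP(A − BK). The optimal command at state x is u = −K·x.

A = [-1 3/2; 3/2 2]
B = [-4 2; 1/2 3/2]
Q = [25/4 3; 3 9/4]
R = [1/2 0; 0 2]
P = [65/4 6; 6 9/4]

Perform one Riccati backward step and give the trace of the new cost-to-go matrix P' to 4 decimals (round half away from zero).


8.8814

BᵀP = [-62.0000 -22.8750; 41.5000 15.3750]
S = R + BᵀPB = [1/2 0; 0 2] + [236.5625 -158.3125; -158.3125 106.0625] = [237.0625 -158.3125; -158.3125 108.0625]
BᵀPA = [27.6875 -138.7500; -18.4375 93.0000]
K = S⁻¹·BᵀPA = [0.1318 -0.4878; 0.0224 0.1459]
A−BK = [-0.5178 -0.7432; 1.4005 2.0250]
AᵀP(A−BK) = [0.0776 0.0725; 0.0725 0.3039]
P' = Q + AᵀP(A−BK) = [6.3276 3.0725; 3.0725 2.5539]
tr(P') = 8.8814


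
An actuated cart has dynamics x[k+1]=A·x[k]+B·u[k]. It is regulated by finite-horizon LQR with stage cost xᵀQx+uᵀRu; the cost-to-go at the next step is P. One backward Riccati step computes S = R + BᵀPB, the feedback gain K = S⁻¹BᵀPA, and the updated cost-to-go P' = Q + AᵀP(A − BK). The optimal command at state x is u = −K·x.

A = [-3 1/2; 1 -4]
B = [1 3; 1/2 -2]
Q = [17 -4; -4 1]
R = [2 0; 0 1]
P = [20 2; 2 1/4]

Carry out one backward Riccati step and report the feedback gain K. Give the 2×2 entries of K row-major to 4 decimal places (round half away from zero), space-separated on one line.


-0.2037 -0.1042 -0.9527 0.0767

BᵀP = [21.0000 2.1250; 56.0000 5.5000]
S = R + BᵀPB = [2 0; 0 1] + [22.0625 58.7500; 58.7500 157.0000] = [24.0625 58.7500; 58.7500 158.0000]
BᵀPA = [-60.8750 2.0000; -162.5000 6.0000]
K = S⁻¹·BᵀPA = [-0.2037 -0.1042; -0.9527 0.0767]
A−BK = [0.0619 0.3740; -0.8036 -3.7945]
AᵀP(A−BK) = [1.0298 0.1238; 0.1238 0.7481]
P' = Q + AᵀP(A−BK) = [18.0298 -3.8762; -3.8762 1.7481]
tr(P') = 19.7779


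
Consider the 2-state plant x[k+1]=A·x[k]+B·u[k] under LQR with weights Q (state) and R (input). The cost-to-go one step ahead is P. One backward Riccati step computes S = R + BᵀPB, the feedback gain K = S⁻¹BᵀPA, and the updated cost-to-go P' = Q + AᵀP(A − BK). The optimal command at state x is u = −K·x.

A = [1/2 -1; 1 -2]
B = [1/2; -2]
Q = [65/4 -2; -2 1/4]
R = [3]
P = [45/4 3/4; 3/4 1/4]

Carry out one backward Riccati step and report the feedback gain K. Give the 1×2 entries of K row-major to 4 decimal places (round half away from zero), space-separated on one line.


BᵀP = [4.1250 -0.1250]
S = R + BᵀPB = [3] + [2.3125] = [5.3125]
BᵀPA = [1.9375 -3.8750]
K = S⁻¹·BᵀPA = [0.3647 -0.7294]
A−BK = [0.3176 -0.6353; 1.7294 -3.4588]
AᵀP(A−BK) = [3.1059 -6.2118; -6.2118 12.4235]
P' = Q + AᵀP(A−BK) = [19.3559 -8.2118; -8.2118 12.6735]
tr(P') = 32.0294

0.3647 -0.7294


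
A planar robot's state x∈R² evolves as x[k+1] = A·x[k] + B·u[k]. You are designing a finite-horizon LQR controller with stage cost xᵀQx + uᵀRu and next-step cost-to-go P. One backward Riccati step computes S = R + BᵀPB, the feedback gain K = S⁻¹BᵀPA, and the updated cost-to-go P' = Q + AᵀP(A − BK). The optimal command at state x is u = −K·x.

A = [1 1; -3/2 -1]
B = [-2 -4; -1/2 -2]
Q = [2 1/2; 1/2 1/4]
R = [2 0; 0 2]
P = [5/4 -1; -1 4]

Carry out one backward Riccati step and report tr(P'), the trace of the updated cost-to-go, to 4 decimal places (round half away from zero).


BᵀP = [-2.0000 0.0000; -3.0000 -4.0000]
S = R + BᵀPB = [2 0; 0 2] + [4.0000 8.0000; 8.0000 20.0000] = [6.0000 8.0000; 8.0000 22.0000]
BᵀPA = [-2.0000 -2.0000; 3.0000 1.0000]
K = S⁻¹·BᵀPA = [-1.0000 -0.7647; 0.5000 0.3235]
A−BK = [1.0000 0.7647; -1.0000 -0.7353]
AᵀP(A−BK) = [9.7500 7.2500; 7.2500 5.3971]
P' = Q + AᵀP(A−BK) = [11.7500 7.7500; 7.7500 5.6471]
tr(P') = 17.3971

17.3971


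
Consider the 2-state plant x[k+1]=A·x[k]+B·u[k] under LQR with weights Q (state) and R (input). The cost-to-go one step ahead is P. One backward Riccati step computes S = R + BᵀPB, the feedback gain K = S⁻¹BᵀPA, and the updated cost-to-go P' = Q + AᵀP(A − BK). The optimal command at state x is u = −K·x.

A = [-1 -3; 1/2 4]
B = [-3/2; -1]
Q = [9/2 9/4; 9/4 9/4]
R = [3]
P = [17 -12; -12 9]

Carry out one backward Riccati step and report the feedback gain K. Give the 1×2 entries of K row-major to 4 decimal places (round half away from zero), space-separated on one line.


1.2632 5.3684

BᵀP = [-13.5000 9.0000]
S = R + BᵀPB = [3] + [11.2500] = [14.2500]
BᵀPA = [18.0000 76.5000]
K = S⁻¹·BᵀPA = [1.2632 5.3684]
A−BK = [0.8947 5.0526; 1.7632 9.3684]
AᵀP(A−BK) = [8.5132 38.3684; 38.3684 174.3158]
P' = Q + AᵀP(A−BK) = [13.0132 40.6184; 40.6184 176.5658]
tr(P') = 189.5789


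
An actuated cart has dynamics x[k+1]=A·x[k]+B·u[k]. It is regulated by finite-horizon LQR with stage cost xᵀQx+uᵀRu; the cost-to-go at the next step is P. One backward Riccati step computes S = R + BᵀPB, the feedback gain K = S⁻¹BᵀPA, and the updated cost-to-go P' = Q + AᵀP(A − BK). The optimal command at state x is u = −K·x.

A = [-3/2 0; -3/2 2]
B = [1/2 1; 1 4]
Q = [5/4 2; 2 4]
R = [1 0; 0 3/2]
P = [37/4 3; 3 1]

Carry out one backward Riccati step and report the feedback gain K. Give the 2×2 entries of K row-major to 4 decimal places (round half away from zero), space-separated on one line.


BᵀP = [7.6250 2.5000; 21.2500 7.0000]
S = R + BᵀPB = [1 0; 0 3/2] + [6.3125 17.6250; 17.6250 49.2500] = [7.3125 17.6250; 17.6250 50.7500]
BᵀPA = [-15.1875 5.0000; -42.3750 14.0000]
K = S⁻¹·BᵀPA = [-0.3953 0.1158; -0.6977 0.2357]
A−BK = [-0.6047 -0.2935; 1.6860 0.9416]
AᵀP(A−BK) = [0.9942 -0.2558; -0.2558 0.1220]
P' = Q + AᵀP(A−BK) = [2.2442 1.7442; 1.7442 4.1220]
tr(P') = 6.3661

-0.3953 0.1158 -0.6977 0.2357


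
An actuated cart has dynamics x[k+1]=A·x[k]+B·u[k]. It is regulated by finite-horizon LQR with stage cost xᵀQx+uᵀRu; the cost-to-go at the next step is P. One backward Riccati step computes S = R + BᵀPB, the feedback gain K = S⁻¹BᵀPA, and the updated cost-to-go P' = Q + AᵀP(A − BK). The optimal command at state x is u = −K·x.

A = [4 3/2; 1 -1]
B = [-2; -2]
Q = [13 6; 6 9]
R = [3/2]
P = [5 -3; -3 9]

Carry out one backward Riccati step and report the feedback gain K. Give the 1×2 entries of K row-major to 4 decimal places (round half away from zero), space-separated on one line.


BᵀP = [-4.0000 -12.0000]
S = R + BᵀPB = [3/2] + [32.0000] = [33.5000]
BᵀPA = [-28.0000 6.0000]
K = S⁻¹·BᵀPA = [-0.8358 0.1791]
A−BK = [2.3284 1.8582; -0.6716 -0.6418]
AᵀP(A−BK) = [41.5970 33.5149; 33.5149 28.1754]
P' = Q + AᵀP(A−BK) = [54.5970 39.5149; 39.5149 37.1754]
tr(P') = 91.7724

-0.8358 0.1791


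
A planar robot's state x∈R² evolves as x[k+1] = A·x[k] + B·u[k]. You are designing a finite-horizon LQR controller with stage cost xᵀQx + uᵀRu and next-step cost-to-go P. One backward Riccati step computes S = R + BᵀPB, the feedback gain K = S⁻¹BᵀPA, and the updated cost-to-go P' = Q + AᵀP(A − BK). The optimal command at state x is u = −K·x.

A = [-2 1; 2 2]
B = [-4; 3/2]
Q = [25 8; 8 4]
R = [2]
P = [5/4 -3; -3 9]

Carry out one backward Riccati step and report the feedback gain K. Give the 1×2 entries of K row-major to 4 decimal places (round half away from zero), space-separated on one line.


BᵀP = [-9.5000 25.5000]
S = R + BᵀPB = [2] + [76.2500] = [78.2500]
BᵀPA = [70.0000 41.5000]
K = S⁻¹·BᵀPA = [0.8946 0.5304]
A−BK = [1.5783 3.1214; 0.6581 1.2045]
AᵀP(A−BK) = [2.3802 2.3754; 2.3754 3.2404]
P' = Q + AᵀP(A−BK) = [27.3802 10.3754; 10.3754 7.2404]
tr(P') = 34.6206

0.8946 0.5304


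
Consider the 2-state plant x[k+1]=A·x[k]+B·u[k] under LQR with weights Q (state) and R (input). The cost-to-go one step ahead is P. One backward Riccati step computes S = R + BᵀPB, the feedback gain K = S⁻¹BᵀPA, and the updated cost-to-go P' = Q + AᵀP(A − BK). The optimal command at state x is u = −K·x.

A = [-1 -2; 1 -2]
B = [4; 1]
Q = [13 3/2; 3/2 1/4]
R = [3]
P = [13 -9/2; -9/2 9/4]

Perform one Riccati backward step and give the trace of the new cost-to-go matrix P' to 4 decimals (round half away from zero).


17.1809

BᵀP = [47.5000 -15.7500]
S = R + BᵀPB = [3] + [174.2500] = [177.2500]
BᵀPA = [-63.2500 -63.5000]
K = S⁻¹·BᵀPA = [-0.3568 -0.3583]
A−BK = [0.4274 -0.5670; 1.3568 -1.6417]
AᵀP(A−BK) = [1.6798 -1.1594; -1.1594 2.2511]
P' = Q + AᵀP(A−BK) = [14.6798 0.3406; 0.3406 2.5011]
tr(P') = 17.1809


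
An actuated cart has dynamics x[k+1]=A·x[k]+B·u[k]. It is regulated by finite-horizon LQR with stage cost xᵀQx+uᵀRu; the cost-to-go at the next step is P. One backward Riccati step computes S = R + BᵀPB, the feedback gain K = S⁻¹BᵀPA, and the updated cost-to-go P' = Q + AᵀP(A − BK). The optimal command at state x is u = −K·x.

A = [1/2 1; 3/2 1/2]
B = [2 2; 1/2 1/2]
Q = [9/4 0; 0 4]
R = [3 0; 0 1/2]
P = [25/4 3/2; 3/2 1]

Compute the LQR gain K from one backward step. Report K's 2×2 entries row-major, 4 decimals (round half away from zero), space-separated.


BᵀP = [13.2500 3.5000; 13.2500 3.5000]
S = R + BᵀPB = [3 0; 0 1/2] + [28.2500 28.2500; 28.2500 28.2500] = [31.2500 28.2500; 28.2500 28.7500]
BᵀPA = [11.8750 15.0000; 11.8750 15.0000]
K = S⁻¹·BᵀPA = [0.0592 0.0747; 0.3549 0.4483]
A−BK = [-0.3281 -0.0461; 1.2930 0.2385]
AᵀP(A−BK) = [1.1454 0.2889; 0.2889 0.1544]
P' = Q + AᵀP(A−BK) = [3.3954 0.2889; 0.2889 4.1544]
tr(P') = 7.5498

0.0592 0.0747 0.3549 0.4483


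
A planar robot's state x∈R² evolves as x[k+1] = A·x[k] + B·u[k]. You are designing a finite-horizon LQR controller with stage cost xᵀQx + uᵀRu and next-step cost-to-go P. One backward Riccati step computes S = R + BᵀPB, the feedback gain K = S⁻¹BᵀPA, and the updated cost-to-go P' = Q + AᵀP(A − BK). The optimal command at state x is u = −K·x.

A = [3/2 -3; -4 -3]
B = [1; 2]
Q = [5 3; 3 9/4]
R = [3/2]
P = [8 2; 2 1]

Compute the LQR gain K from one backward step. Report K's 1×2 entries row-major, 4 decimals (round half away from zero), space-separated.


0.0930 -2.2326

BᵀP = [12.0000 4.0000]
S = R + BᵀPB = [3/2] + [20.0000] = [21.5000]
BᵀPA = [2.0000 -48.0000]
K = S⁻¹·BᵀPA = [0.0930 -2.2326]
A−BK = [1.4070 -0.7674; -4.1860 1.4651]
AᵀP(A−BK) = [9.8140 -4.5349; -4.5349 9.8372]
P' = Q + AᵀP(A−BK) = [14.8140 -1.5349; -1.5349 12.0872]
tr(P') = 26.9012


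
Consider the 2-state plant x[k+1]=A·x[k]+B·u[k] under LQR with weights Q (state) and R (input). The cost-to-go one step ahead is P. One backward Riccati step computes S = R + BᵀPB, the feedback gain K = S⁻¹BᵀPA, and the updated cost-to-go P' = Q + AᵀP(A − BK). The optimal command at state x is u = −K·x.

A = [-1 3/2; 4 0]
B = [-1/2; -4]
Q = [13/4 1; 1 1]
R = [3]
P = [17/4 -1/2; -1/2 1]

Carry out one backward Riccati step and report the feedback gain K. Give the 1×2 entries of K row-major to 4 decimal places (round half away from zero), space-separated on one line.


-0.8235 -0.0104

BᵀP = [-0.1250 -3.7500]
S = R + BᵀPB = [3] + [15.0625] = [18.0625]
BᵀPA = [-14.8750 -0.1875]
K = S⁻¹·BᵀPA = [-0.8235 -0.0104]
A−BK = [-1.4118 1.4948; 0.7059 -0.0415]
AᵀP(A−BK) = [12.0000 -9.5294; -9.5294 9.5606]
P' = Q + AᵀP(A−BK) = [15.2500 -8.5294; -8.5294 10.5606]
tr(P') = 25.8106


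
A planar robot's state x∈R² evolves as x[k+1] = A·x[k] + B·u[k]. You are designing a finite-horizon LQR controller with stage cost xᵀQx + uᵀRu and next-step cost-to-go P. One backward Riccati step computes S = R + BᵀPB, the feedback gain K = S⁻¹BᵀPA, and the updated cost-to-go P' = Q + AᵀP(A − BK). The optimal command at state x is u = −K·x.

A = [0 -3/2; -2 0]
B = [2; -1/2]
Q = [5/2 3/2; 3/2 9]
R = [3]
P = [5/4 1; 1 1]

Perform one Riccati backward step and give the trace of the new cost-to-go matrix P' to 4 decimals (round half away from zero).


15.4325

BᵀP = [2.0000 1.5000]
S = R + BᵀPB = [3] + [3.2500] = [6.2500]
BᵀPA = [-3.0000 -3.0000]
K = S⁻¹·BᵀPA = [-0.4800 -0.4800]
A−BK = [0.9600 -0.5400; -2.2400 -0.2400]
AᵀP(A−BK) = [2.5600 1.5600; 1.5600 1.3725]
P' = Q + AᵀP(A−BK) = [5.0600 3.0600; 3.0600 10.3725]
tr(P') = 15.4325


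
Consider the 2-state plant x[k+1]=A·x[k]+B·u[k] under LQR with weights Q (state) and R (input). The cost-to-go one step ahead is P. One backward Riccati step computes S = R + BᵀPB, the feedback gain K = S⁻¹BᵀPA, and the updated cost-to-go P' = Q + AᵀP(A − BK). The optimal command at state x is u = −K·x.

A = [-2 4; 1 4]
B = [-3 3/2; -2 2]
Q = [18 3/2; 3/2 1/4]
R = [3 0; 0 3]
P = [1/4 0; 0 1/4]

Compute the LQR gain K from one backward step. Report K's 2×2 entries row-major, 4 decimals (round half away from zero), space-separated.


BᵀP = [-0.7500 -0.5000; 0.3750 0.5000]
S = R + BᵀPB = [3 0; 0 3] + [3.2500 -2.1250; -2.1250 1.5625] = [6.2500 -2.1250; -2.1250 4.5625]
BᵀPA = [1.0000 -5.0000; -0.2500 3.5000]
K = S⁻¹·BᵀPA = [0.1680 -0.6406; 0.0234 0.4688]
A−BK = [-1.5313 1.3750; 1.2891 1.7813]
AᵀP(A−BK) = [1.0879 -0.2422; -0.2422 3.1563]
P' = Q + AᵀP(A−BK) = [19.0879 1.2578; 1.2578 3.4063]
tr(P') = 22.4941

0.1680 -0.6406 0.0234 0.4688


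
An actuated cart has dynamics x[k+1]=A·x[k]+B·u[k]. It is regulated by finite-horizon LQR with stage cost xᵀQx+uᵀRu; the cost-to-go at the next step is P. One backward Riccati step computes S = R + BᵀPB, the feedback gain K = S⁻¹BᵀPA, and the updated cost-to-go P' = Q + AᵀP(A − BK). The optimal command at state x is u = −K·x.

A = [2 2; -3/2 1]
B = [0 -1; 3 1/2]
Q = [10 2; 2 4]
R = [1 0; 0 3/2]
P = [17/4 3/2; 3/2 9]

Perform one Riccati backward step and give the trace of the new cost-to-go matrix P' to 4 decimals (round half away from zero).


BᵀP = [4.5000 27.0000; -3.5000 3.0000]
S = R + BᵀPB = [1 0; 0 3/2] + [81.0000 9.0000; 9.0000 5.0000] = [82.0000 9.0000; 9.0000 6.5000]
BᵀPA = [-31.5000 36.0000; -11.5000 -4.0000]
K = S⁻¹·BᵀPA = [-0.2240 0.5973; -1.4591 -1.4425]
A−BK = [0.5409 0.5575; -0.0985 -0.0708]
AᵀP(A−BK) = [4.4145 4.2279; 4.2279 4.7257]
P' = Q + AᵀP(A−BK) = [14.4145 6.2279; 6.2279 8.7257]
tr(P') = 23.1402

23.1402


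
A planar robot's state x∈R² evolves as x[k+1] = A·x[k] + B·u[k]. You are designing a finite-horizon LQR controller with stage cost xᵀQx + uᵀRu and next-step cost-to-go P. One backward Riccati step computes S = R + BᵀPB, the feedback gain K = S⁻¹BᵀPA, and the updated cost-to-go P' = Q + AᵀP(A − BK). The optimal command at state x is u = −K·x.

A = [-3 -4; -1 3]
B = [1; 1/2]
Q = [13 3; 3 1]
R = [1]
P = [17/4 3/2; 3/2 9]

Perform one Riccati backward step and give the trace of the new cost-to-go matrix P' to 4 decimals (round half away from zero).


BᵀP = [5.0000 6.0000]
S = R + BᵀPB = [1] + [8.0000] = [9.0000]
BᵀPA = [-21.0000 -2.0000]
K = S⁻¹·BᵀPA = [-2.3333 -0.2222]
A−BK = [-0.6667 -3.7778; 0.1667 3.1111]
AᵀP(A−BK) = [7.2500 11.8333; 11.8333 112.5556]
P' = Q + AᵀP(A−BK) = [20.2500 14.8333; 14.8333 113.5556]
tr(P') = 133.8056

133.8056


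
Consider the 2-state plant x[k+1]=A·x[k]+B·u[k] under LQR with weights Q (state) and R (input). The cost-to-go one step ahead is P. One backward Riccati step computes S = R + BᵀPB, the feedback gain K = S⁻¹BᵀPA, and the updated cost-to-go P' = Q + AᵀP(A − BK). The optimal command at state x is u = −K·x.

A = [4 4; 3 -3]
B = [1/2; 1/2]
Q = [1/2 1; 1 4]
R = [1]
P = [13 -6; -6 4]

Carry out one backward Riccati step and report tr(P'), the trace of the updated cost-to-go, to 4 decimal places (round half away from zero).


310.2778

BᵀP = [3.5000 -1.0000]
S = R + BᵀPB = [1] + [1.2500] = [2.2500]
BᵀPA = [11.0000 17.0000]
K = S⁻¹·BᵀPA = [4.8889 7.5556]
A−BK = [1.5556 0.2222; 0.5556 -6.7778]
AᵀP(A−BK) = [46.2222 88.8889; 88.8889 259.5556]
P' = Q + AᵀP(A−BK) = [46.7222 89.8889; 89.8889 263.5556]
tr(P') = 310.2778


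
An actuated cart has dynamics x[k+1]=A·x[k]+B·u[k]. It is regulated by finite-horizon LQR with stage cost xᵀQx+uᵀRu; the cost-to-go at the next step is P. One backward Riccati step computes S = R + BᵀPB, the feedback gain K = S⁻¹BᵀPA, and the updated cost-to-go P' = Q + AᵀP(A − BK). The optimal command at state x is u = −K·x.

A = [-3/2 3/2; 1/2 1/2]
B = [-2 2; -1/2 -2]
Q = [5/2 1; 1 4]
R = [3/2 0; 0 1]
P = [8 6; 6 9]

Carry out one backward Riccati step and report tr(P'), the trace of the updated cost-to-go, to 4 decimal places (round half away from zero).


7.7818

BᵀP = [-19.0000 -16.5000; 4.0000 -6.0000]
S = R + BᵀPB = [3/2 0; 0 1] + [46.2500 -5.0000; -5.0000 20.0000] = [47.7500 -5.0000; -5.0000 21.0000]
BᵀPA = [20.2500 -36.7500; -9.0000 3.0000]
K = S⁻¹·BᵀPA = [0.3889 -0.7740; -0.3360 -0.0414]
A−BK = [-0.0502 0.0349; 0.0225 0.0302]
AᵀP(A−BK) = [0.3509 -0.4499; -0.4499 0.9308]
P' = Q + AᵀP(A−BK) = [2.8509 0.5501; 0.5501 4.9308]
tr(P') = 7.7818


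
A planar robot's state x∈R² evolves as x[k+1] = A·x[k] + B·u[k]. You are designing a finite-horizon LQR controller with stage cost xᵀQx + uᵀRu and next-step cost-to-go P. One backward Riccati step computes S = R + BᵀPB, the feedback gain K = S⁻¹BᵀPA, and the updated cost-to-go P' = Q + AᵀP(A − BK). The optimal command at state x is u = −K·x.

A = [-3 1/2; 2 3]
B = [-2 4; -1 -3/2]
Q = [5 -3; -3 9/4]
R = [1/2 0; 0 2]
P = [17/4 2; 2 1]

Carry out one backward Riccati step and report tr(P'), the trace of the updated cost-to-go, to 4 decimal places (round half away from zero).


BᵀP = [-10.5000 -5.0000; 14.0000 6.5000]
S = R + BᵀPB = [1/2 0; 0 2] + [26.0000 -34.5000; -34.5000 46.2500] = [26.5000 -34.5000; -34.5000 48.2500]
BᵀPA = [21.5000 -20.2500; -29.0000 26.5000]
K = S⁻¹·BᵀPA = [0.4173 -0.7107; -0.3027 0.0410]
A−BK = [-0.9547 -1.0856; 1.9632 2.3508]
AᵀP(A−BK) = [0.5011 0.0957; 0.0957 0.5828]
P' = Q + AᵀP(A−BK) = [5.5011 -2.9043; -2.9043 2.8328]
tr(P') = 8.3339

8.3339


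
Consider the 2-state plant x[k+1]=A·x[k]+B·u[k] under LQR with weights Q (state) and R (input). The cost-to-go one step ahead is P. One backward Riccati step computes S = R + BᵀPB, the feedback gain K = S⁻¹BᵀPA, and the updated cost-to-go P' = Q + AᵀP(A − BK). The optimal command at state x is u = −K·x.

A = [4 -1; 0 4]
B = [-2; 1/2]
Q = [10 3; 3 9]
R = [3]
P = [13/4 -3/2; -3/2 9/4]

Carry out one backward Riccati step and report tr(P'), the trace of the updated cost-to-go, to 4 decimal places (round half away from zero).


50.4257

BᵀP = [-7.2500 4.1250]
S = R + BᵀPB = [3] + [16.5625] = [19.5625]
BᵀPA = [-29.0000 23.7500]
K = S⁻¹·BᵀPA = [-1.4824 1.2141]
A−BK = [1.0351 1.4281; 0.7412 3.3930]
AᵀP(A−BK) = [9.0096 -1.7923; -1.7923 22.4161]
P' = Q + AᵀP(A−BK) = [19.0096 1.2077; 1.2077 31.4161]
tr(P') = 50.4257


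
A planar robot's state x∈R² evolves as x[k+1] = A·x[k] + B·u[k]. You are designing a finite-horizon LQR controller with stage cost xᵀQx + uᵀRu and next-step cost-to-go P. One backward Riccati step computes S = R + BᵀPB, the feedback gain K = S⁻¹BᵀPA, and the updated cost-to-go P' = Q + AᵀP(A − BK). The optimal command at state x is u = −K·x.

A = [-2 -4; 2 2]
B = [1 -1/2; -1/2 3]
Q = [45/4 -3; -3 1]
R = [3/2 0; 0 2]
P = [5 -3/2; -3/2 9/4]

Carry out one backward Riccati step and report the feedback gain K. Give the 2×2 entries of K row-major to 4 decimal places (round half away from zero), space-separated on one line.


BᵀP = [5.7500 -2.6250; -7.0000 7.5000]
S = R + BᵀPB = [3/2 0; 0 2] + [7.0625 -10.7500; -10.7500 26.0000] = [8.5625 -10.7500; -10.7500 28.0000]
BᵀPA = [-16.7500 -28.2500; 29.0000 43.0000]
K = S⁻¹·BᵀPA = [-1.2662 -2.6472; 0.5496 0.5194]
A−BK = [-0.4590 -1.0931; -0.2818 -0.8817]
AᵀP(A−BK) = [3.8530 7.5974; 7.5974 15.8832]
P' = Q + AᵀP(A−BK) = [15.1030 4.5974; 4.5974 16.8832]
tr(P') = 31.9863

-1.2662 -2.6472 0.5496 0.5194


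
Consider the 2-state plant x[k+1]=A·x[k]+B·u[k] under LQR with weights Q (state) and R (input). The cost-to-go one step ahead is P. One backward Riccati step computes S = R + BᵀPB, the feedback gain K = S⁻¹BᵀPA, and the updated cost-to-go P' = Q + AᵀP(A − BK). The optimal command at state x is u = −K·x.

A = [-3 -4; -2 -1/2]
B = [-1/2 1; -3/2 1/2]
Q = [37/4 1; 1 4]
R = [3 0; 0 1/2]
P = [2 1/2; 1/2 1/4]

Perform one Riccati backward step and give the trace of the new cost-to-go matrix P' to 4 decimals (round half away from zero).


BᵀP = [-1.7500 -0.6250; 2.2500 0.6250]
S = R + BᵀPB = [3 0; 0 1/2] + [1.8125 -2.0625; -2.0625 2.5625] = [4.8125 -2.0625; -2.0625 3.0625]
BᵀPA = [6.5000 7.3125; -8.0000 -9.3125]
K = S⁻¹·BᵀPA = [0.3249 0.3040; -2.3934 -2.8361]
A−BK = [-0.4441 -1.0119; -0.3159 1.3741]
AᵀP(A−BK) = [3.7407 4.3353; 4.3353 5.4285]
P' = Q + AᵀP(A−BK) = [12.9907 5.3353; 5.3353 9.4285]
tr(P') = 22.4192

22.4192


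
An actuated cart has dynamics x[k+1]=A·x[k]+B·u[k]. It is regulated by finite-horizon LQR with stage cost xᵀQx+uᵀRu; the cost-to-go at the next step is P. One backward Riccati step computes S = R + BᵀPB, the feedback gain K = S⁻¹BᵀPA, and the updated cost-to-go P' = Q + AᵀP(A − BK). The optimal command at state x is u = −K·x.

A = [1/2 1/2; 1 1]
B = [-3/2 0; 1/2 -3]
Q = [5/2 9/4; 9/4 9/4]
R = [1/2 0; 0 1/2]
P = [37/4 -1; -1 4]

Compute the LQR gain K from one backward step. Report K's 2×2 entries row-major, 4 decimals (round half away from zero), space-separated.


-0.3226 -0.3226 -0.3805 -0.3805

BᵀP = [-14.3750 3.5000; 3.0000 -12.0000]
S = R + BᵀPB = [1/2 0; 0 1/2] + [23.3125 -10.5000; -10.5000 36.0000] = [23.8125 -10.5000; -10.5000 36.5000]
BᵀPA = [-3.6875 -3.6875; -10.5000 -10.5000]
K = S⁻¹·BᵀPA = [-0.3226 -0.3226; -0.3805 -0.3805]
A−BK = [0.0161 0.0161; 0.0199 0.0199]
AᵀP(A−BK) = [0.1278 0.1278; 0.1278 0.1278]
P' = Q + AᵀP(A−BK) = [2.6278 2.3778; 2.3778 2.3778]
tr(P') = 5.0055
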